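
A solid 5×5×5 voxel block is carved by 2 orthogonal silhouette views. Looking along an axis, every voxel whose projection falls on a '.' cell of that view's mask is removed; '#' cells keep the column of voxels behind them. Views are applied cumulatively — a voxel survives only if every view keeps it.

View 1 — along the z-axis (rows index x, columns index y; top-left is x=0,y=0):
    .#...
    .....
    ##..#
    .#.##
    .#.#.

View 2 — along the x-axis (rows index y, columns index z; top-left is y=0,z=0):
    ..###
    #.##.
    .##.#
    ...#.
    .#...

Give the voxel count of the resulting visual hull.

initial block: 5^3 = 125
  1. axis=2 (XY plane), |mask|=9  ⇒  voxels=45
  2. axis=0 (YZ plane), |mask|=11  ⇒  voxels=19

19 voxels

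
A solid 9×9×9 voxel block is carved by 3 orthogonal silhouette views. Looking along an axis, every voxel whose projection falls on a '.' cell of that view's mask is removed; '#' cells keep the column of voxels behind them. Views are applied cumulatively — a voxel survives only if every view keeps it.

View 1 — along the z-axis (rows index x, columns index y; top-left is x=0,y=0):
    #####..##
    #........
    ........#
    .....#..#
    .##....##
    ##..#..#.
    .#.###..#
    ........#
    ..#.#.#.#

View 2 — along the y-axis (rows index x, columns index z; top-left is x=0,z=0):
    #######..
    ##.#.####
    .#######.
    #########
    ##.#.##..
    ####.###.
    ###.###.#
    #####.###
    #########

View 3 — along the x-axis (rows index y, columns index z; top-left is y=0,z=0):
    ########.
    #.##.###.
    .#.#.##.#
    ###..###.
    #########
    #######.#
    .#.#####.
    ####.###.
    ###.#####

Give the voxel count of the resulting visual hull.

|visual hull| = 177

initial block: 9^3 = 729
[1] z-view keeps 29 columns → grid now 261
[2] y-view keeps 66 columns → grid now 208
[3] x-view keeps 63 columns → grid now 177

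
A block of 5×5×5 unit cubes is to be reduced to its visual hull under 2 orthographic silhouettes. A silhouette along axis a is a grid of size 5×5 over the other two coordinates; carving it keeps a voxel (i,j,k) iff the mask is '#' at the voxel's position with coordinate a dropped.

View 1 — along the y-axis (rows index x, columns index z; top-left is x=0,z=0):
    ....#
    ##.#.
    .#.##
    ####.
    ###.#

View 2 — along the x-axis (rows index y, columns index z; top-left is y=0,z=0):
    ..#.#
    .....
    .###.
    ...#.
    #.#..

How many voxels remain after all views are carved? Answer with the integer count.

initial block: 5^3 = 125
  1. axis=1 (XZ plane), |mask|=15  ⇒  voxels=75
  2. axis=0 (YZ plane), |mask|=8  ⇒  voxels=22

|visual hull| = 22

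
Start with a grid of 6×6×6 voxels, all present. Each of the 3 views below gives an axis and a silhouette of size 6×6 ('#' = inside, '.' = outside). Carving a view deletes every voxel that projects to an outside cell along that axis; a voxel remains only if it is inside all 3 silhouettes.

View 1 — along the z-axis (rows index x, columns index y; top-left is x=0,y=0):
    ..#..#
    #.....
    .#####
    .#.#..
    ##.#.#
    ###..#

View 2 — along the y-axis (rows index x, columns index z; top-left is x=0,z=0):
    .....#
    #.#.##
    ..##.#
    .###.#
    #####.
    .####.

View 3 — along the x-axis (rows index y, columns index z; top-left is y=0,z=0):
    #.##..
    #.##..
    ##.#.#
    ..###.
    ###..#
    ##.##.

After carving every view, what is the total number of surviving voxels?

before carving: 216 voxels (6×6×6)
step 1: project along z, AND mask (18/36) → |grid| = 108
step 2: project along y, AND mask (21/36) → |grid| = 65
step 3: project along x, AND mask (21/36) → |grid| = 38

voxel count = 38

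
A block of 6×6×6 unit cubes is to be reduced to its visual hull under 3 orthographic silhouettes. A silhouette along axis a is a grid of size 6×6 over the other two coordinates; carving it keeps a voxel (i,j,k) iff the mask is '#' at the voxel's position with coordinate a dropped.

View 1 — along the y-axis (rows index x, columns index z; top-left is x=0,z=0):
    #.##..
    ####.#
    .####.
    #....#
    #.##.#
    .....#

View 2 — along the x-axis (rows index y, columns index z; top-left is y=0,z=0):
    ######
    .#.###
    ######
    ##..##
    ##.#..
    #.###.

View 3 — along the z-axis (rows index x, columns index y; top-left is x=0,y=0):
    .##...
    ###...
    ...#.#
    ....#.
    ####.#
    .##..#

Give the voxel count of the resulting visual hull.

remaining voxels: 40

start: 6×6×6 = 216 voxels
carve view 1 (along y, XZ-mask fill 19/36): 114 voxels remain
carve view 2 (along x, YZ-mask fill 27/36): 83 voxels remain
carve view 3 (along z, XY-mask fill 16/36): 40 voxels remain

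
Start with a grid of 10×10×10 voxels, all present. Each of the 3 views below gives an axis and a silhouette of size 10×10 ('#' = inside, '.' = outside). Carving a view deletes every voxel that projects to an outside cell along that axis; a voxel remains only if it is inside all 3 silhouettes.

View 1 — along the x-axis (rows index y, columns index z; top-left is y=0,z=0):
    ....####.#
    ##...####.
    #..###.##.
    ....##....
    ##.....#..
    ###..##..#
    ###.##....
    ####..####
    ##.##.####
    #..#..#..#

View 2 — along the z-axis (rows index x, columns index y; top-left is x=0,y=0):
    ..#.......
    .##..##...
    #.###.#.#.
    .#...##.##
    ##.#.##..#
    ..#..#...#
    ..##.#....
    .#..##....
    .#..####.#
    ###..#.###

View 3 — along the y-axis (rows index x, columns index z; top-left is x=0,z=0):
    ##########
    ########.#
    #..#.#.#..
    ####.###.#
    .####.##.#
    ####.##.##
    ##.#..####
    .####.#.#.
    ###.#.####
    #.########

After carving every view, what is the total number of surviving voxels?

remaining voxels: 179

start: 10×10×10 = 1000 voxels
after view 1 [x-axis, 53 of 100 cells solid] → remaining = 530
after view 2 [z-axis, 44 of 100 cells solid] → remaining = 235
after view 3 [y-axis, 76 of 100 cells solid] → remaining = 179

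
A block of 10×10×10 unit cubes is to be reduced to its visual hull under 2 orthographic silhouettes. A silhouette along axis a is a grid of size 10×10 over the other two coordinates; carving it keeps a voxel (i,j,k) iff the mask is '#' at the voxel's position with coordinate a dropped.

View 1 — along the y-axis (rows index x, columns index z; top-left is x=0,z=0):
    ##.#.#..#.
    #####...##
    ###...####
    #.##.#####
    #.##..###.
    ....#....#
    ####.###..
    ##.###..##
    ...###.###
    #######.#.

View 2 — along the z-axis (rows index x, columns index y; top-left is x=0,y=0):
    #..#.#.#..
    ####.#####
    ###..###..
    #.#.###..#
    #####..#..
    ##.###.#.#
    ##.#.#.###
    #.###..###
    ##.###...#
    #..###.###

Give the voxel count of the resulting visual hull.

remaining voxels: 413

full grid |V| = 1000
after view 1 [y-axis, 63 of 100 cells solid] → remaining = 630
after view 2 [z-axis, 65 of 100 cells solid] → remaining = 413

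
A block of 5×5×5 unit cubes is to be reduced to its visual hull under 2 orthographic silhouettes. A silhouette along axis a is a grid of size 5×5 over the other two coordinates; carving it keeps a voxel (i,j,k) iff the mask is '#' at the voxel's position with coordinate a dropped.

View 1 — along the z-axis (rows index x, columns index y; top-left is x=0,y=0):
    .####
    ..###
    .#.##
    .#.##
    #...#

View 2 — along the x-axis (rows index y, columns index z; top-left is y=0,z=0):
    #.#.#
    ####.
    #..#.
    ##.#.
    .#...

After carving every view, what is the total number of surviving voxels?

remaining voxels: 36

start: 5×5×5 = 125 voxels
  1. axis=2 (XY plane), |mask|=15  ⇒  voxels=75
  2. axis=0 (YZ plane), |mask|=13  ⇒  voxels=36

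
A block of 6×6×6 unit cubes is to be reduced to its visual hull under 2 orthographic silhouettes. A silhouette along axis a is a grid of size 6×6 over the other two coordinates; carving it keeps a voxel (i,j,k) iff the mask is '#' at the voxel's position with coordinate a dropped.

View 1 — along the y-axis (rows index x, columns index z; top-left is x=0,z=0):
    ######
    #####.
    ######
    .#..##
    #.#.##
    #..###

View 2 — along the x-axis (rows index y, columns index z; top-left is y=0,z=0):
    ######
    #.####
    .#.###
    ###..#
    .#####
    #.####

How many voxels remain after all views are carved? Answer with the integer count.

start: 6×6×6 = 216 voxels
carve view 1 (along y, XZ-mask fill 28/36): 168 voxels remain
carve view 2 (along x, YZ-mask fill 29/36): 136 voxels remain

remaining voxels: 136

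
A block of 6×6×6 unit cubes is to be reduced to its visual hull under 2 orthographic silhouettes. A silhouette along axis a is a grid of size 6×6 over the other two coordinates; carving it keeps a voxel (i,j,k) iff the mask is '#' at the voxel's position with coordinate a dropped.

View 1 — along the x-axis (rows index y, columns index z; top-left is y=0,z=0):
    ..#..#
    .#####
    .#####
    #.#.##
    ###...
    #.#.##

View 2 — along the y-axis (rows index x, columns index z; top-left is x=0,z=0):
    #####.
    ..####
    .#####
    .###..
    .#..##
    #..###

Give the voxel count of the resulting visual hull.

remaining voxels: 92

before carving: 216 voxels (6×6×6)
[1] x-view keeps 23 columns → grid now 138
[2] y-view keeps 24 columns → grid now 92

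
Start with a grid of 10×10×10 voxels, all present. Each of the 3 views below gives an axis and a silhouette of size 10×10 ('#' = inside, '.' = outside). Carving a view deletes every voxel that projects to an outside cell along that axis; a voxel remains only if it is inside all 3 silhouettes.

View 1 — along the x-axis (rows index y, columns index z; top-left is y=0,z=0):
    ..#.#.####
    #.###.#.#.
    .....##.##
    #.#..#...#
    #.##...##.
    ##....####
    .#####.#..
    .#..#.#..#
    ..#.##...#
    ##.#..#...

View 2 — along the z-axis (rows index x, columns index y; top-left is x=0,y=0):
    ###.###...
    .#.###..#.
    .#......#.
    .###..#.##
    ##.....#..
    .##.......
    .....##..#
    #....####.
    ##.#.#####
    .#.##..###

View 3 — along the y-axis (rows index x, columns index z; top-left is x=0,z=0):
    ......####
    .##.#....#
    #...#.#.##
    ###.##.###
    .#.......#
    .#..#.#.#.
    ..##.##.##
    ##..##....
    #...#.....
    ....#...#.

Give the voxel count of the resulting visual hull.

voxel count = 94

before carving: 1000 voxels (10×10×10)
V1 x: intersect with YZ mask (49 set) -- 490 left
V2 z: intersect with XY mask (46 set) -- 231 left
V3 y: intersect with XZ mask (41 set) -- 94 left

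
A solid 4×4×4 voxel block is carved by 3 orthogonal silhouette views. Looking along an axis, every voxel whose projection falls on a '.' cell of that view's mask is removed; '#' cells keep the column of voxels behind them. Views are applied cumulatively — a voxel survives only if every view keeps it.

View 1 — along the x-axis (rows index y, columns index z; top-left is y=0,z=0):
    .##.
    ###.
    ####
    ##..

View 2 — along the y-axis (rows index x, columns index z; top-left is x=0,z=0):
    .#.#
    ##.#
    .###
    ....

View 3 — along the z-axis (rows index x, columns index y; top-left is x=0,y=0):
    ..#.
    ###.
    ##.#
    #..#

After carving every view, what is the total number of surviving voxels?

remaining voxels: 13

before carving: 64 voxels (4×4×4)
after view 1 [x-axis, 11 of 16 cells solid] → remaining = 44
after view 2 [y-axis, 8 of 16 cells solid] → remaining = 21
after view 3 [z-axis, 9 of 16 cells solid] → remaining = 13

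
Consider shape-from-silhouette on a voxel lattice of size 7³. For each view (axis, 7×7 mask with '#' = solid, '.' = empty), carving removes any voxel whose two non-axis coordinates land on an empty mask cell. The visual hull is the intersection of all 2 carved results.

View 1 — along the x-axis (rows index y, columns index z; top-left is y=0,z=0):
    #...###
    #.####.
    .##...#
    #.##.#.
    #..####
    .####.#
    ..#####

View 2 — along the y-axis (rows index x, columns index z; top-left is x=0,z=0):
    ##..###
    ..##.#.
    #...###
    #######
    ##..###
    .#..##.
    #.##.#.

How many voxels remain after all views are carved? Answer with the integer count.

initial block: 7^3 = 343
after view 1 [x-axis, 31 of 49 cells solid] → remaining = 217
after view 2 [y-axis, 31 of 49 cells solid] → remaining = 138

voxel count = 138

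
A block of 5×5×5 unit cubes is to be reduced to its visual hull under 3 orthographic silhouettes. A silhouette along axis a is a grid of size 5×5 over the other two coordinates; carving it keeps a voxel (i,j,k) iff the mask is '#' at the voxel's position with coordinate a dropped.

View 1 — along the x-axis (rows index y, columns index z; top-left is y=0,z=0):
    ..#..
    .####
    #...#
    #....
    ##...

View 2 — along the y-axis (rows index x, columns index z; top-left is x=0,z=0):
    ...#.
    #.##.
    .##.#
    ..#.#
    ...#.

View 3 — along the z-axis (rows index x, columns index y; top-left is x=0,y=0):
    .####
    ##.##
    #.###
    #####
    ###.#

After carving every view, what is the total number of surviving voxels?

start: 5×5×5 = 125 voxels
  1. axis=0 (YZ plane), |mask|=10  ⇒  voxels=50
  2. axis=1 (XZ plane), |mask|=10  ⇒  voxels=18
  3. axis=2 (XY plane), |mask|=21  ⇒  voxels=14

remaining voxels: 14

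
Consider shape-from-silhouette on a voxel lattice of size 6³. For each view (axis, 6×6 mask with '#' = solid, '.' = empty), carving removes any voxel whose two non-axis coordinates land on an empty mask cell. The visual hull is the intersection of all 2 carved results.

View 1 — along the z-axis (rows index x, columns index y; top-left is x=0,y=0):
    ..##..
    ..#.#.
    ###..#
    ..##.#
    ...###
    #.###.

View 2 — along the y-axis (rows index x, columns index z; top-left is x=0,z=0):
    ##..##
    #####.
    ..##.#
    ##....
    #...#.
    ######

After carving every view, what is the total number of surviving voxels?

remaining voxels: 66

full grid |V| = 216
V1 z: intersect with XY mask (18 set) -- 108 left
V2 y: intersect with XZ mask (22 set) -- 66 left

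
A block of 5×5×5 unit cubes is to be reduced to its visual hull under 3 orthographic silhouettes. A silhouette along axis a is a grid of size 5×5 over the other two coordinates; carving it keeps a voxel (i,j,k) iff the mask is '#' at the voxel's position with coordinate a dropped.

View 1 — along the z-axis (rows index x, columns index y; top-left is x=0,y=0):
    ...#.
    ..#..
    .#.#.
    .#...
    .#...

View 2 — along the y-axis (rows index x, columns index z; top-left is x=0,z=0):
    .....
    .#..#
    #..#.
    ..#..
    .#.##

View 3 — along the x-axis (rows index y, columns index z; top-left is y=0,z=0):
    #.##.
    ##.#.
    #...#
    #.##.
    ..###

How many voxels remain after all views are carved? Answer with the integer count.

start: 5×5×5 = 125 voxels
carve view 1 (along z, XY-mask fill 6/25): 30 voxels remain
carve view 2 (along y, XZ-mask fill 8/25): 10 voxels remain
carve view 3 (along x, YZ-mask fill 14/25): 7 voxels remain

voxel count = 7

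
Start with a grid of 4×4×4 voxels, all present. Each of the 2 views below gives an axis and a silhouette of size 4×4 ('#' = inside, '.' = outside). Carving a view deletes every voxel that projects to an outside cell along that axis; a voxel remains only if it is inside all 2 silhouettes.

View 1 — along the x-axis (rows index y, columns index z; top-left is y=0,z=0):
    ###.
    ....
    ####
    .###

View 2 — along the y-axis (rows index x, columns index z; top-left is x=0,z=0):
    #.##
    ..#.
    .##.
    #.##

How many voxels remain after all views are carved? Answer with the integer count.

start: 4×4×4 = 64 voxels
  1. axis=0 (YZ plane), |mask|=10  ⇒  voxels=40
  2. axis=1 (XZ plane), |mask|=9  ⇒  voxels=23

23 voxels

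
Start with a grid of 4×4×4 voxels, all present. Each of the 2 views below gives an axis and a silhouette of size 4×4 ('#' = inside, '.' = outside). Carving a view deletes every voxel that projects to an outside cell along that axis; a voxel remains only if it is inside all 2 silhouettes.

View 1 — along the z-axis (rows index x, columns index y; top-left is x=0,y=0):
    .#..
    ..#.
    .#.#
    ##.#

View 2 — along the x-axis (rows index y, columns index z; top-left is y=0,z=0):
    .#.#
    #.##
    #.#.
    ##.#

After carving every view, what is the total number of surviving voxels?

|visual hull| = 19

initial block: 4^3 = 64
[1] z-view keeps 7 columns → grid now 28
[2] x-view keeps 10 columns → grid now 19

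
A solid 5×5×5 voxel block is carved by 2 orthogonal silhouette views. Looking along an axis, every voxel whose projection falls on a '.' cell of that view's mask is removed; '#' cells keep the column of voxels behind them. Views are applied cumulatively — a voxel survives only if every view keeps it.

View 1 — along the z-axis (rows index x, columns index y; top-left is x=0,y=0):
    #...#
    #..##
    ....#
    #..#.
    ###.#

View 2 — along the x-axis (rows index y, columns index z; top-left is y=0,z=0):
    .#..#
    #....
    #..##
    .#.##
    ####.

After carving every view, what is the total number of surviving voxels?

voxel count = 34

initial block: 5^3 = 125
  1. axis=2 (XY plane), |mask|=12  ⇒  voxels=60
  2. axis=0 (YZ plane), |mask|=13  ⇒  voxels=34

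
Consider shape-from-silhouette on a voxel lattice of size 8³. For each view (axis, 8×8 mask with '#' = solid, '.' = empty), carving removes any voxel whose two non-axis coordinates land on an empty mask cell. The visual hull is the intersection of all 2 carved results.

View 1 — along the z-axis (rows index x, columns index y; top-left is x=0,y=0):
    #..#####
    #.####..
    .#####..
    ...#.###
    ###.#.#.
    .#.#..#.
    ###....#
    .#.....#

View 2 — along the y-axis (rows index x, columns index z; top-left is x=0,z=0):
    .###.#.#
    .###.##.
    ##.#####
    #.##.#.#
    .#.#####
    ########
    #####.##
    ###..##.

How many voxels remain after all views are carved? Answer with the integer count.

full grid |V| = 512
carve view 1 (along z, XY-mask fill 34/64): 272 voxels remain
carve view 2 (along y, XZ-mask fill 48/64): 202 voxels remain

voxel count = 202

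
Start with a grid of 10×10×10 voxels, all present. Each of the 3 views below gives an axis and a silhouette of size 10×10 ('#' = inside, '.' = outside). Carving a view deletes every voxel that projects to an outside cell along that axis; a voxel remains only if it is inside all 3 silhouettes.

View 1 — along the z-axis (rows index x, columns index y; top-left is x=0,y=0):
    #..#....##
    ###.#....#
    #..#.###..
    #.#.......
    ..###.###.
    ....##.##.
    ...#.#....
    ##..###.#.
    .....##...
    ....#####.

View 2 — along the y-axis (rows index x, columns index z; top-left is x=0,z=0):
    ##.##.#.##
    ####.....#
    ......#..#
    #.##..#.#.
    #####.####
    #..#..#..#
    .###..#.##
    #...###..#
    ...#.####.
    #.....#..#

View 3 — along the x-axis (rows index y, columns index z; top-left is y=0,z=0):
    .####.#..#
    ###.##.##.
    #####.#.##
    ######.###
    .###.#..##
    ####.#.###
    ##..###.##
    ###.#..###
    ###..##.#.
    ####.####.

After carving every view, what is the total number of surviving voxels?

start: 10×10×10 = 1000 voxels
[1] z-view keeps 41 columns → grid now 410
[2] y-view keeps 51 columns → grid now 210
[3] x-view keeps 72 columns → grid now 149

remaining voxels: 149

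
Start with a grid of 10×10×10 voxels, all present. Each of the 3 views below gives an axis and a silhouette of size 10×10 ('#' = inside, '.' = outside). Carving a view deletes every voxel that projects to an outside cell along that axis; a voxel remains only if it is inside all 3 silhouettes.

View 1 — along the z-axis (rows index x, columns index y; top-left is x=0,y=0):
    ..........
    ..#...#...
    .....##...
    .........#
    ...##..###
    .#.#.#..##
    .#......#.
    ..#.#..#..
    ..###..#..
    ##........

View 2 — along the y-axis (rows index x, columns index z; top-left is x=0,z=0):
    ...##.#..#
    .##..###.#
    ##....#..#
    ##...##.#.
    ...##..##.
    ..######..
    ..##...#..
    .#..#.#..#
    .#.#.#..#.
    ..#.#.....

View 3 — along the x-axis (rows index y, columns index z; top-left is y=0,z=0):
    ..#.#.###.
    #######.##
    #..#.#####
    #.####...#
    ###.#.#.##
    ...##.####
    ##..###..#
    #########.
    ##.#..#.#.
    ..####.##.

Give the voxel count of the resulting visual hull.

initial block: 10^3 = 1000
after view 1 [z-axis, 26 of 100 cells solid] → remaining = 260
after view 2 [y-axis, 42 of 100 cells solid] → remaining = 113
after view 3 [x-axis, 66 of 100 cells solid] → remaining = 77

remaining voxels: 77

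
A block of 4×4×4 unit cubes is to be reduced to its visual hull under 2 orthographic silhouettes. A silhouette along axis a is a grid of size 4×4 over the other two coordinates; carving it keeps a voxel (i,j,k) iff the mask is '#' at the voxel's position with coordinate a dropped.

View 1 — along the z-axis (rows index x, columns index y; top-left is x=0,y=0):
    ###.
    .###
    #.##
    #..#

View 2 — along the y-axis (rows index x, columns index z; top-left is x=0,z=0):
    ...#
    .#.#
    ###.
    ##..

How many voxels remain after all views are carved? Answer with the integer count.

full grid |V| = 64
[1] z-view keeps 11 columns → grid now 44
[2] y-view keeps 8 columns → grid now 22

|visual hull| = 22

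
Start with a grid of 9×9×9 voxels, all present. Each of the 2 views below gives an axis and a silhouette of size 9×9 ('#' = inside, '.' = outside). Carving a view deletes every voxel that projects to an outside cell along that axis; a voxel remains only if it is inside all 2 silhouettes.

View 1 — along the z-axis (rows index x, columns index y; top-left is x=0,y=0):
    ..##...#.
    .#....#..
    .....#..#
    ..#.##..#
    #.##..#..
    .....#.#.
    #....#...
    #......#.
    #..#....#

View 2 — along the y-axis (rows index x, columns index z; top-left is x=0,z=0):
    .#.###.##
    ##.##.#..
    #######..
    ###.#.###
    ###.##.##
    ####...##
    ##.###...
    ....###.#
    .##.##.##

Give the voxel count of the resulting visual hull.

voxel count = 146

before carving: 729 voxels (9×9×9)
[1] z-view keeps 24 columns → grid now 216
[2] y-view keeps 53 columns → grid now 146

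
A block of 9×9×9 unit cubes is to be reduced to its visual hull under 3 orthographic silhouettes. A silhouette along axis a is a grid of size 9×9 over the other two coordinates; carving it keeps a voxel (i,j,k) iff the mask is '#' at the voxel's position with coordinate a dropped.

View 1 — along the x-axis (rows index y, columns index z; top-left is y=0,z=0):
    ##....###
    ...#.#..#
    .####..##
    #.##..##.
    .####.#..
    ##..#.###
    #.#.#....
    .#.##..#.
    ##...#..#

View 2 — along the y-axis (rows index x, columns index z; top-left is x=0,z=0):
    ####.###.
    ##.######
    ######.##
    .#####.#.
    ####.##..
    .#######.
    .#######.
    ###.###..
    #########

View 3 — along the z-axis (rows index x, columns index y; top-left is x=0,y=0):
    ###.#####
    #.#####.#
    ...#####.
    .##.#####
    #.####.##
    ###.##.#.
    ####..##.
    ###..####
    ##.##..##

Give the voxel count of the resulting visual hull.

full grid |V| = 729
after view 1 [x-axis, 41 of 81 cells solid] → remaining = 369
after view 2 [y-axis, 64 of 81 cells solid] → remaining = 287
after view 3 [z-axis, 59 of 81 cells solid] → remaining = 208

|visual hull| = 208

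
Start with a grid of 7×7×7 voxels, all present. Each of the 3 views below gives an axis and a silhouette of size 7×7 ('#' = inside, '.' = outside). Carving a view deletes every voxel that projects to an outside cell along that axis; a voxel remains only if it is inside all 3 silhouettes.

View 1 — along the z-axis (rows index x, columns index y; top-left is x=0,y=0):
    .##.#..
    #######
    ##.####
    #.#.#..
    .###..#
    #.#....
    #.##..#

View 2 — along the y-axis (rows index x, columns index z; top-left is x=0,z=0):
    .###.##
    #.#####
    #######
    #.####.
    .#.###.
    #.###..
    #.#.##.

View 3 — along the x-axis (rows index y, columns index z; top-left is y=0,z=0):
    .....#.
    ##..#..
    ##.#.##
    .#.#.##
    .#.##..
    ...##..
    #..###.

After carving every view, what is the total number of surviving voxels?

|visual hull| = 68

before carving: 343 voxels (7×7×7)
[1] z-view keeps 29 columns → grid now 203
[2] y-view keeps 35 columns → grid now 154
[3] x-view keeps 22 columns → grid now 68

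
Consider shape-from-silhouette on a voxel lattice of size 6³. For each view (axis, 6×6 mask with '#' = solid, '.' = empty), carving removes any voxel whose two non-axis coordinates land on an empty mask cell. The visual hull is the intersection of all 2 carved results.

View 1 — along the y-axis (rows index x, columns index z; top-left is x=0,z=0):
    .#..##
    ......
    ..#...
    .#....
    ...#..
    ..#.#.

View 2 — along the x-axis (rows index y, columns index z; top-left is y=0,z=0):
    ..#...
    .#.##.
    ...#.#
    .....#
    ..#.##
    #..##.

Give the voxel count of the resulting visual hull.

before carving: 216 voxels (6×6×6)
[1] y-view keeps 8 columns → grid now 48
[2] x-view keeps 13 columns → grid now 18

voxel count = 18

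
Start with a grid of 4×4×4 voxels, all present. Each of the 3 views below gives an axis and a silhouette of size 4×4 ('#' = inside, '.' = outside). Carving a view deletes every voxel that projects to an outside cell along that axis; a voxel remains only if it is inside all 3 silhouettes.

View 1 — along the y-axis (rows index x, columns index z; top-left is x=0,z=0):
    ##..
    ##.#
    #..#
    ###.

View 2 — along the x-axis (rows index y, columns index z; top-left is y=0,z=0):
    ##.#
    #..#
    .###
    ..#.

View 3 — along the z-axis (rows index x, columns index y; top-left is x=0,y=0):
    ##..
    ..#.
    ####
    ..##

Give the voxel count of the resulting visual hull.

before carving: 64 voxels (4×4×4)
after view 1 [y-axis, 10 of 16 cells solid] → remaining = 40
after view 2 [x-axis, 9 of 16 cells solid] → remaining = 22
after view 3 [z-axis, 9 of 16 cells solid] → remaining = 13

13 voxels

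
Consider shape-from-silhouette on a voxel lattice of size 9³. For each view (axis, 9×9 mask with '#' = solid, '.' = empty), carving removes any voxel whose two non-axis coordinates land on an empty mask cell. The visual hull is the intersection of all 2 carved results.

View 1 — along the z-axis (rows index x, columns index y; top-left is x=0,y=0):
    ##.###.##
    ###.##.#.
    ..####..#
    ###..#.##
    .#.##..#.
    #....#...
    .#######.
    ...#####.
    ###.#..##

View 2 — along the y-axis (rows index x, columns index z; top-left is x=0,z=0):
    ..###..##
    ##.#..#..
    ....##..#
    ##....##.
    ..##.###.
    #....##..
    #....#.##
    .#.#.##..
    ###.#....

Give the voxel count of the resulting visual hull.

voxel count = 196

start: 9×9×9 = 729 voxels
  1. axis=2 (XY plane), |mask|=48  ⇒  voxels=432
  2. axis=1 (XZ plane), |mask|=36  ⇒  voxels=196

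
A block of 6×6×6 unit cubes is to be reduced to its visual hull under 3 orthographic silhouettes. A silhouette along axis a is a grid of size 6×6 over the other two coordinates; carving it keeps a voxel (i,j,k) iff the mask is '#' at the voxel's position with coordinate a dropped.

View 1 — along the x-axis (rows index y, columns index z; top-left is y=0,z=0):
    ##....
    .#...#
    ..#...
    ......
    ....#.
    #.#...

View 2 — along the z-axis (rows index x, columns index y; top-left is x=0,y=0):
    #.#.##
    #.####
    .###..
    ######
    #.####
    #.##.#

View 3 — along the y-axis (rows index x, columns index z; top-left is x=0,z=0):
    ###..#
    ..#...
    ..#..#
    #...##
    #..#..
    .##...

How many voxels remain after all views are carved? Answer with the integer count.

start: 6×6×6 = 216 voxels
step 1: project along x, AND mask (8/36) → |grid| = 48
step 2: project along z, AND mask (27/36) → |grid| = 34
step 3: project along y, AND mask (14/36) → |grid| = 18

remaining voxels: 18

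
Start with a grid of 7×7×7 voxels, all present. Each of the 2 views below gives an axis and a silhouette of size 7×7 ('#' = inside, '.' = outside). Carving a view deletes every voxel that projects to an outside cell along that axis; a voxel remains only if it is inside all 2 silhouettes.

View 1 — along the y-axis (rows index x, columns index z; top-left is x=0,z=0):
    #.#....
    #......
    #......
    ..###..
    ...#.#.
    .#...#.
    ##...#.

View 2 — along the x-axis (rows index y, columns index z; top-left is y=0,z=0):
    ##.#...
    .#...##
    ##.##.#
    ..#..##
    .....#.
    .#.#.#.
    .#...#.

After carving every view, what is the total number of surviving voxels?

remaining voxels: 42

start: 7×7×7 = 343 voxels
V1 y: intersect with XZ mask (14 set) -- 98 left
V2 x: intersect with YZ mask (20 set) -- 42 left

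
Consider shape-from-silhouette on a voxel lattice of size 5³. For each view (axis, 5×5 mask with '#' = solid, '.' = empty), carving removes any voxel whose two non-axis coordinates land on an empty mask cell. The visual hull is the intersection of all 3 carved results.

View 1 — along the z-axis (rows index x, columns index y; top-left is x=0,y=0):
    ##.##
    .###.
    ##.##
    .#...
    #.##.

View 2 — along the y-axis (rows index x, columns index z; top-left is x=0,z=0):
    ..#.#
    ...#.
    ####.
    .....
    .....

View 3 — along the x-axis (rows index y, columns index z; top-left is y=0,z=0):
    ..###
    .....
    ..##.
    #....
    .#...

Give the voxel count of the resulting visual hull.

initial block: 5^3 = 125
carve view 1 (along z, XY-mask fill 15/25): 75 voxels remain
carve view 2 (along y, XZ-mask fill 7/25): 27 voxels remain
carve view 3 (along x, YZ-mask fill 7/25): 7 voxels remain

7 voxels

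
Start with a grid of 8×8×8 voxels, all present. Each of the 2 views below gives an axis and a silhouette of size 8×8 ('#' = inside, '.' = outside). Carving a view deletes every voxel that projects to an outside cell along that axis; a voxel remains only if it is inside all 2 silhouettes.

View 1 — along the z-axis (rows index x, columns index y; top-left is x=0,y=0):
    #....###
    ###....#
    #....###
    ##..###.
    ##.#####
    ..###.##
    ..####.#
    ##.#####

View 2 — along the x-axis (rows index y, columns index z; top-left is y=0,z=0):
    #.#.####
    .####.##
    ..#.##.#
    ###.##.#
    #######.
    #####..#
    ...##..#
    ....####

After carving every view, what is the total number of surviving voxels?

213 voxels

initial block: 8^3 = 512
  1. axis=2 (XY plane), |mask|=41  ⇒  voxels=328
  2. axis=0 (YZ plane), |mask|=42  ⇒  voxels=213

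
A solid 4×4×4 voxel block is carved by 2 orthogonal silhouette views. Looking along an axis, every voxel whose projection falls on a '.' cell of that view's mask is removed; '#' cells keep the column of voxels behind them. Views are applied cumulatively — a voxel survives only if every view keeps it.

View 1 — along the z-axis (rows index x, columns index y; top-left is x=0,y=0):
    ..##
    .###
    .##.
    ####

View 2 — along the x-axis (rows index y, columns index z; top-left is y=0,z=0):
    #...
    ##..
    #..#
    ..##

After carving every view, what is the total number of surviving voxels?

remaining voxels: 21

full grid |V| = 64
[1] z-view keeps 11 columns → grid now 44
[2] x-view keeps 7 columns → grid now 21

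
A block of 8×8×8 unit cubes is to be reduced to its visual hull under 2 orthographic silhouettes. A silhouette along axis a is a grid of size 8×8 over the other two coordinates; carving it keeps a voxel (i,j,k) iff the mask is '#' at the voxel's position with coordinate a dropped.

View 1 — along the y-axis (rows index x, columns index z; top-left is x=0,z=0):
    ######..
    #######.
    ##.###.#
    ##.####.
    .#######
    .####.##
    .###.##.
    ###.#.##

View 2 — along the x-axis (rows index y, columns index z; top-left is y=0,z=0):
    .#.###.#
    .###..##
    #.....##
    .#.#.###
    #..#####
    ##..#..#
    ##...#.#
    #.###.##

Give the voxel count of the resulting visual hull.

|visual hull| = 226

start: 8×8×8 = 512 voxels
step 1: project along y, AND mask (49/64) → |grid| = 392
step 2: project along x, AND mask (38/64) → |grid| = 226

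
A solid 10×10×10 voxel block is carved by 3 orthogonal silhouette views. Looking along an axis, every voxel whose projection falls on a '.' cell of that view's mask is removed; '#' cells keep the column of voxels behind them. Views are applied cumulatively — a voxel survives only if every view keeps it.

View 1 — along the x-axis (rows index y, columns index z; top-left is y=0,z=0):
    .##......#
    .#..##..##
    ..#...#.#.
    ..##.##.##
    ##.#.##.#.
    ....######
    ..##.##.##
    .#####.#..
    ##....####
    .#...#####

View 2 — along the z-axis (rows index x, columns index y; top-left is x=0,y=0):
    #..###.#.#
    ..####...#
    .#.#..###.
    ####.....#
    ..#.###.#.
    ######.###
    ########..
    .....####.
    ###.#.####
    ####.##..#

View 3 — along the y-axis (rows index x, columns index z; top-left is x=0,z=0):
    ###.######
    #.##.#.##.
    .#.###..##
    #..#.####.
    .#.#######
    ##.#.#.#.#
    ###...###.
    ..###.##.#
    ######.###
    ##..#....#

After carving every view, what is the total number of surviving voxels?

full grid |V| = 1000
[1] x-view keeps 53 columns → grid now 530
[2] z-view keeps 62 columns → grid now 327
[3] y-view keeps 66 columns → grid now 213

|visual hull| = 213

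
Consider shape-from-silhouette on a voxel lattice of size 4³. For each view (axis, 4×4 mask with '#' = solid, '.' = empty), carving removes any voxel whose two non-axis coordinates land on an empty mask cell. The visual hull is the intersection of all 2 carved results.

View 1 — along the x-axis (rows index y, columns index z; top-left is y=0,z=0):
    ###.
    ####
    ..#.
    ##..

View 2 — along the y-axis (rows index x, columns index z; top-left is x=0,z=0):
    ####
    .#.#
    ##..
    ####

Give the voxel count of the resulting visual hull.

remaining voxels: 30

before carving: 64 voxels (4×4×4)
step 1: project along x, AND mask (10/16) → |grid| = 40
step 2: project along y, AND mask (12/16) → |grid| = 30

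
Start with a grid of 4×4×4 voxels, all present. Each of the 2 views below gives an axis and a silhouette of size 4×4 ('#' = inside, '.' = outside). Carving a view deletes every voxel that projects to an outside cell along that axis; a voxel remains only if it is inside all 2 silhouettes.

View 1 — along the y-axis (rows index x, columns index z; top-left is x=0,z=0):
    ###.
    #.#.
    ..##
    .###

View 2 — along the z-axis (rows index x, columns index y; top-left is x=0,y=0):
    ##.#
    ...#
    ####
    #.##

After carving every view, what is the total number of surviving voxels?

initial block: 4^3 = 64
step 1: project along y, AND mask (10/16) → |grid| = 40
step 2: project along z, AND mask (11/16) → |grid| = 28

|visual hull| = 28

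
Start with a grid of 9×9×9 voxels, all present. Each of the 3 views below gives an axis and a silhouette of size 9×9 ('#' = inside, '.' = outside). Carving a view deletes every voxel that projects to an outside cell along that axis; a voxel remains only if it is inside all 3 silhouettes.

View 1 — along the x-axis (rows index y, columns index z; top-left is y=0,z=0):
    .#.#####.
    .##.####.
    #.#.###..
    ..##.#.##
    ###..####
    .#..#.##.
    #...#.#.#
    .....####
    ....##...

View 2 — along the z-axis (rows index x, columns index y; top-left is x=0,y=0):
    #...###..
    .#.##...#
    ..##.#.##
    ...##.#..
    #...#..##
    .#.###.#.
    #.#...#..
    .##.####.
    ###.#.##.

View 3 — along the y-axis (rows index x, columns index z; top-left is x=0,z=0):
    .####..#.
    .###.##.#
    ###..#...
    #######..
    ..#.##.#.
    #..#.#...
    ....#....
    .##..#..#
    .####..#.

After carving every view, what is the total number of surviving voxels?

voxel count = 91

initial block: 9^3 = 729
[1] x-view keeps 43 columns → grid now 387
[2] z-view keeps 40 columns → grid now 199
[3] y-view keeps 39 columns → grid now 91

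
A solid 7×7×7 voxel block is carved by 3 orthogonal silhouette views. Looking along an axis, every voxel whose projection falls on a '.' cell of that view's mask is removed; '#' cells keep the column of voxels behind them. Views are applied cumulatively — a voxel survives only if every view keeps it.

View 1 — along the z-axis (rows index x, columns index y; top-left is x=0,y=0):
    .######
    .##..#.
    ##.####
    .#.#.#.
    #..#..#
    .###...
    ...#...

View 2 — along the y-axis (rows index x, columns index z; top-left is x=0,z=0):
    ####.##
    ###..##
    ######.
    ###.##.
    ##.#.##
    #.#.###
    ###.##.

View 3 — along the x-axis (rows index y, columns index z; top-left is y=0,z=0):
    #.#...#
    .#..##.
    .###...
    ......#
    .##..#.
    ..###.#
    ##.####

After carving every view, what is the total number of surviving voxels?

remaining voxels: 56

start: 7×7×7 = 343 voxels
carve view 1 (along z, XY-mask fill 25/49): 175 voxels remain
carve view 2 (along y, XZ-mask fill 37/49): 137 voxels remain
carve view 3 (along x, YZ-mask fill 23/49): 56 voxels remain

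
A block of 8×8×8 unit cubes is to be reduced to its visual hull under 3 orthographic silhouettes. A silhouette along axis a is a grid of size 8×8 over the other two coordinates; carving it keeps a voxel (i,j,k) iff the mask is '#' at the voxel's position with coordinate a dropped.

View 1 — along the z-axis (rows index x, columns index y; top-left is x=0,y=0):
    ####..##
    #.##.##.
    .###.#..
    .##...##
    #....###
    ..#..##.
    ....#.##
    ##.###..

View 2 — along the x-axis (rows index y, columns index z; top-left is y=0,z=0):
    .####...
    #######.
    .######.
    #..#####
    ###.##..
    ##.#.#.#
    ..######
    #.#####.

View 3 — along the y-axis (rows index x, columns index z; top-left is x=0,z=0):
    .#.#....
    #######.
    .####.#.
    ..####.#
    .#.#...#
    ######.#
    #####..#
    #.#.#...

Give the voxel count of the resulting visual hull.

full grid |V| = 512
step 1: project along z, AND mask (34/64) → |grid| = 272
step 2: project along x, AND mask (45/64) → |grid| = 193
step 3: project along y, AND mask (38/64) → |grid| = 111

remaining voxels: 111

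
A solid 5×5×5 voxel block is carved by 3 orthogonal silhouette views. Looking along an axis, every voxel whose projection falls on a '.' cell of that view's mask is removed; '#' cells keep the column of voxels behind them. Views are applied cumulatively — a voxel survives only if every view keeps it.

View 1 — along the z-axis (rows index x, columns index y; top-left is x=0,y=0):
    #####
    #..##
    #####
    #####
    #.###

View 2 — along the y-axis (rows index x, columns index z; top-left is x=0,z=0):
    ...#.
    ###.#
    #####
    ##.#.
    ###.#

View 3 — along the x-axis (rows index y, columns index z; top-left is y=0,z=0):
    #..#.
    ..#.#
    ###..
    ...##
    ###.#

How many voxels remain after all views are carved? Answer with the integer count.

full grid |V| = 125
after view 1 [z-axis, 22 of 25 cells solid] → remaining = 110
after view 2 [y-axis, 17 of 25 cells solid] → remaining = 73
after view 3 [x-axis, 13 of 25 cells solid] → remaining = 37

|visual hull| = 37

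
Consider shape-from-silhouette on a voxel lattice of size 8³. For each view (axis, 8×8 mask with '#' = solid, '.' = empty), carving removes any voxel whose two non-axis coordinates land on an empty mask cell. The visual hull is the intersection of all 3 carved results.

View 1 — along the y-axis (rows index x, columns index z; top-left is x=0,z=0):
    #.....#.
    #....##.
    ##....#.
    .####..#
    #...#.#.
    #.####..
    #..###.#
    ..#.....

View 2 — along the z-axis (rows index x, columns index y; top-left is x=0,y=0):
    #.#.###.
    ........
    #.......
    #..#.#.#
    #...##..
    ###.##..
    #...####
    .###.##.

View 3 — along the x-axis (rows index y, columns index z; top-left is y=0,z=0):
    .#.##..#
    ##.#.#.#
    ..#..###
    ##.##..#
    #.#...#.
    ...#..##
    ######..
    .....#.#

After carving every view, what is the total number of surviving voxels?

start: 8×8×8 = 512 voxels
[1] y-view keeps 27 columns → grid now 216
[2] z-view keeps 28 columns → grid now 97
[3] x-view keeps 32 columns → grid now 45

45 voxels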